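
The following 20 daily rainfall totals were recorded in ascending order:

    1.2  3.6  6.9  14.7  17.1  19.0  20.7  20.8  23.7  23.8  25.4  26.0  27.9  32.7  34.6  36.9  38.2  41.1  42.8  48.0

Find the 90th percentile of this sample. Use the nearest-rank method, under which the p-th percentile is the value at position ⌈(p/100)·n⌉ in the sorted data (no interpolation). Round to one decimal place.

n = 20.
Position = ⌈90/100 · 20⌉ = ⌈18⌉ = 18.
The value at rank 18 is 41.1.

41.1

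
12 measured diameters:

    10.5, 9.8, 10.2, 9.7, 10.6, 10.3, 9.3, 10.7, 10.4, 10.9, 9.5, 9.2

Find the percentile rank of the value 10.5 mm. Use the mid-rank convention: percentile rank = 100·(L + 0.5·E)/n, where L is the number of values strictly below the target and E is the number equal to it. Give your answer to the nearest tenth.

70.8

Sorted: 9.2, 9.3, 9.5, 9.7, 9.8, 10.2, 10.3, 10.4, 10.5, 10.6, 10.7, 10.9.
Count below 10.5: L = 8; count equal: E = 1; n = 12.
Percentile rank = 100·(8 + 0.5·1)/12 = 100·8.5/12 = 70.83.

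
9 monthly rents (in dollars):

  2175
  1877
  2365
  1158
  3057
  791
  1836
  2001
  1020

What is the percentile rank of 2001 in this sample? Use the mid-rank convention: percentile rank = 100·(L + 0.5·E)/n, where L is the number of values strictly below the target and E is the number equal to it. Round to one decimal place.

61.1

Sorted: 791, 1020, 1158, 1836, 1877, 2001, 2175, 2365, 3057.
Count below 2001: L = 5; count equal: E = 1; n = 9.
Percentile rank = 100·(5 + 0.5·1)/9 = 100·5.5/9 = 61.11.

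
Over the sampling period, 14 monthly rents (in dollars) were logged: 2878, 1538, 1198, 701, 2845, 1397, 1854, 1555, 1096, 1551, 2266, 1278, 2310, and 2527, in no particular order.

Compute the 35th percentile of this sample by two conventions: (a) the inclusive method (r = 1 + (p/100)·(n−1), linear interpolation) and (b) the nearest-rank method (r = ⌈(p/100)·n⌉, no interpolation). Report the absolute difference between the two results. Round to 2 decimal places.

Sorted: 701, 1096, 1198, 1278, 1397, 1538, 1551, 1555, 1854, 2266, 2310, 2527, 2845, 2878.
n = 14.
(a) r = 5.55; between ranks 5 (1397) and 6 (1538): 1474.55.
(b) the nearest-rank method: rank 5 → 1397.
|1474.55 − 1397| = 77.55.

77.55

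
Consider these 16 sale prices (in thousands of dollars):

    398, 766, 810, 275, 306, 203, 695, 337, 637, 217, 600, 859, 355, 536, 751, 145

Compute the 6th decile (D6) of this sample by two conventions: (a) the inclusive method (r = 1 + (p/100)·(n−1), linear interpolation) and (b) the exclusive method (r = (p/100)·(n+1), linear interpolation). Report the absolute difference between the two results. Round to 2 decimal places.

7.40

Sorted: 145, 203, 217, 275, 306, 337, 355, 398, 536, 600, 637, 695, 751, 766, 810, 859.
n = 16.
(a) r = 10 → value at rank 10 = 600.
(b) r = 10.2; between ranks 10 (600) and 11 (637): 607.4.
|600 − 607.4| = 7.4.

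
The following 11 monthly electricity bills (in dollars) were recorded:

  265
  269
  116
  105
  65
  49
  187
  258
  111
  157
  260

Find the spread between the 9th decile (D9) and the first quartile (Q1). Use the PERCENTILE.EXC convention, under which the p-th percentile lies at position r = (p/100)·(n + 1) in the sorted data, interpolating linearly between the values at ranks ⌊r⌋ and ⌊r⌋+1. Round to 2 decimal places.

Sorted: 49, 65, 105, 111, 116, 157, 187, 258, 260, 265, 269.
n = 11.
P25: r = 3 (integer) → 105.
P90: r = 10.8; ranks 10–11 are 265, 269; interpolating gives 268.2.
Difference: 268.2 − 105 = 163.2.

163.20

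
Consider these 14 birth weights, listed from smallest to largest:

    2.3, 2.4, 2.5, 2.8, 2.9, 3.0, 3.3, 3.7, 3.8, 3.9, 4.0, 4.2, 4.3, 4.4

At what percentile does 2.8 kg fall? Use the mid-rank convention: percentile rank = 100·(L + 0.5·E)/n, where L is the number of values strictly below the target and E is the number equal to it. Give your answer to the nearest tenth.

25.0

Count below 2.8: L = 3; count equal: E = 1; n = 14.
Percentile rank = 100·(3 + 0.5·1)/14 = 100·3.5/14 = 25.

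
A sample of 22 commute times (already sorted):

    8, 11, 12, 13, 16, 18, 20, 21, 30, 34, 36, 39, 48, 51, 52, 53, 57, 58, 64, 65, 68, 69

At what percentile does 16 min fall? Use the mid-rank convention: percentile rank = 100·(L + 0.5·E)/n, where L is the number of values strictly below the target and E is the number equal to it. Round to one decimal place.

Count below 16: L = 4; count equal: E = 1; n = 22.
Percentile rank = 100·(4 + 0.5·1)/22 = 100·4.5/22 = 20.45.

20.5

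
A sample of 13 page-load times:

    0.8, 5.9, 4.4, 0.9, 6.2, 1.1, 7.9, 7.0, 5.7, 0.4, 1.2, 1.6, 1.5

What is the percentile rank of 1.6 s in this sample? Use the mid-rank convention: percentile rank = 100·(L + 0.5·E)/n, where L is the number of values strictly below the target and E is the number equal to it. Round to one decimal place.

Sorted: 0.4, 0.8, 0.9, 1.1, 1.2, 1.5, 1.6, 4.4, 5.7, 5.9, 6.2, 7.0, 7.9.
Count below 1.6: L = 6; count equal: E = 1; n = 13.
Percentile rank = 100·(6 + 0.5·1)/13 = 100·6.5/13 = 50.

50.0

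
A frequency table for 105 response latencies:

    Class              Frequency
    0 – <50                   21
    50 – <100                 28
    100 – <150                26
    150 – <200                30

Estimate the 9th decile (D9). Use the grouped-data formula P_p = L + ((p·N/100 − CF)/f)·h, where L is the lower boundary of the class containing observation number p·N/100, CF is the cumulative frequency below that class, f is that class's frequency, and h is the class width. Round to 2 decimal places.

N = 105; target position k = 90/100 · 105 = 94.5.
Cumulative frequencies: 21, 49, 75, 105.
Observation 94.5 falls in the class 150 – <200.
L = 150, CF = 75, f = 30, h = 50.
P90 = 150 + ((94.5 − 75)/30)·50 = 150 + 32.5 = 182.5.

182.50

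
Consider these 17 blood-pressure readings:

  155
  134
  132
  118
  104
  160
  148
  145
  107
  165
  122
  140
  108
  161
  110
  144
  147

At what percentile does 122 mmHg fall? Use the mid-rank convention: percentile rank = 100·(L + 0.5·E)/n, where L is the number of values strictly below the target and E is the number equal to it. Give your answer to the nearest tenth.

Sorted: 104, 107, 108, 110, 118, 122, 132, 134, 140, 144, 145, 147, 148, 155, 160, 161, 165.
Count below 122: L = 5; count equal: E = 1; n = 17.
Percentile rank = 100·(5 + 0.5·1)/17 = 100·5.5/17 = 32.35.

32.4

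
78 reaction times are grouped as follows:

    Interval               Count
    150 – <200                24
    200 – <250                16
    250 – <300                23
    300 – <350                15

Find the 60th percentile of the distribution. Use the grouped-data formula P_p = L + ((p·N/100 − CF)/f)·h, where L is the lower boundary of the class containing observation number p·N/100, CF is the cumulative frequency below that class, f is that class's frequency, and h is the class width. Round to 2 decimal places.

264.78

N = 78; target position k = 60/100 · 78 = 46.8.
Cumulative frequencies: 24, 40, 63, 78.
Observation 46.8 falls in the class 250 – <300.
L = 250, CF = 40, f = 23, h = 50.
P60 = 250 + ((46.8 − 40)/23)·50 = 250 + 14.7826 = 264.783.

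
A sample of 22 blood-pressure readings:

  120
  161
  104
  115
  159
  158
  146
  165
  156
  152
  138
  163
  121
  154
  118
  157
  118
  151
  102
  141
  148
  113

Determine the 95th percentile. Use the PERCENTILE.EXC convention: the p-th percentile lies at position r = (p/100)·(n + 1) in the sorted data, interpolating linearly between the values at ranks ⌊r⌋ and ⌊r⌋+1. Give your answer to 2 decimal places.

Sorted: 102, 104, 113, 115, 118, 118, 120, 121, 138, 141, 146, 148, 151, 152, 154, 156, 157, 158, 159, 161, 163, 165.
n = 22.
r = (95/100)·(22 + 1) = 21.85.
Rank 21 is 163 and rank 22 is 165.
Interpolate: 163 + 0.85·(165 − 163) = 163 + 0.85·2 = 164.7.

164.70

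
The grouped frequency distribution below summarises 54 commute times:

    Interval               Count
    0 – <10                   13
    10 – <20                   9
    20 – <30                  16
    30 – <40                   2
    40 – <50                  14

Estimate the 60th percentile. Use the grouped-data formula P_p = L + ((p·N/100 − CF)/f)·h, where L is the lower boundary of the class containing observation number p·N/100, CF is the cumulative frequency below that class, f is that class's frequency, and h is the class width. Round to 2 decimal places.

N = 54; target position k = 60/100 · 54 = 32.4.
Cumulative frequencies: 13, 22, 38, 40, 54.
Observation 32.4 falls in the class 20 – <30.
L = 20, CF = 22, f = 16, h = 10.
P60 = 20 + ((32.4 − 22)/16)·10 = 20 + 6.5 = 26.5.

26.50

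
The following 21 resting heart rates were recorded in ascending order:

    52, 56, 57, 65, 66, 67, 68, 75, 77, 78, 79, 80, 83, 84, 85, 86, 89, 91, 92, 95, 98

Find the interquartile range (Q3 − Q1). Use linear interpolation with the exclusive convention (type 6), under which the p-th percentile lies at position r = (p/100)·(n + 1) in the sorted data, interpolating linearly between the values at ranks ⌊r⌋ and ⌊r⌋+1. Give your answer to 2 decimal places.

n = 21.
P25: r = 5.5; ranks 5–6 are 66, 67; interpolating gives 66.5.
P75: r = 16.5; ranks 16–17 are 86, 89; interpolating gives 87.5.
Difference: 87.5 − 66.5 = 21.

21.00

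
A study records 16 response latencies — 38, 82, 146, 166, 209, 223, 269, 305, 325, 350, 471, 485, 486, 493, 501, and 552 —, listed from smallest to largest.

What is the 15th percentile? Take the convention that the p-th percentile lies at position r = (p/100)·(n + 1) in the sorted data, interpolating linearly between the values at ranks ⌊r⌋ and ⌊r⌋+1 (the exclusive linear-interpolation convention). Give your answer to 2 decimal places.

117.20

n = 16.
r = (15/100)·(16 + 1) = 2.55.
Rank 2 is 82 and rank 3 is 146.
Interpolate: 82 + 0.55·(146 − 82) = 82 + 0.55·64 = 117.2.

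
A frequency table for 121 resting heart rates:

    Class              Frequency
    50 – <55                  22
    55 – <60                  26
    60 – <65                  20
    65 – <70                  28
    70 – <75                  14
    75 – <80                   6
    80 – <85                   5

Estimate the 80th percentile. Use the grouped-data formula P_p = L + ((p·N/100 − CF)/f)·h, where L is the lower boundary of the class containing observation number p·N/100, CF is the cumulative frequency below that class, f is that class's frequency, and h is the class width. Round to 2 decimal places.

N = 121; target position k = 80/100 · 121 = 96.8.
Cumulative frequencies: 22, 48, 68, 96, 110, 116, 121.
Observation 96.8 falls in the class 70 – <75.
L = 70, CF = 96, f = 14, h = 5.
P80 = 70 + ((96.8 − 96)/14)·5 = 70 + 0.285714 = 70.2857.

70.29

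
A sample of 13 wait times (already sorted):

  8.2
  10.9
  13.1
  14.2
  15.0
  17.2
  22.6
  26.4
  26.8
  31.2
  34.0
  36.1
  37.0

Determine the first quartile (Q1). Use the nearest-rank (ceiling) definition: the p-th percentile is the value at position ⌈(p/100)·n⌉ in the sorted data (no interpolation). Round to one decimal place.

14.2

n = 13.
Position = ⌈25/100 · 13⌉ = ⌈3.25⌉ = 4.
The value at rank 4 is 14.2.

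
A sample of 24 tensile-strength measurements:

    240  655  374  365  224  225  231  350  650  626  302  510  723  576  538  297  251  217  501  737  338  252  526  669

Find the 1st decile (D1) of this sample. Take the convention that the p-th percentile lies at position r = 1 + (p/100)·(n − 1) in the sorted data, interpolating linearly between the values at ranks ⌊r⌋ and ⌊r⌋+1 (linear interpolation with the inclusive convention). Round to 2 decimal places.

226.80

Sorted: 217, 224, 225, 231, 240, 251, 252, 297, 302, 338, 350, 365, 374, 501, 510, 526, 538, 576, 626, 650, 655, 669, 723, 737.
n = 24.
r = 1 + (10/100)·(24 − 1) = 1 + 2.3 = 3.3.
Rank 3 is 225 and rank 4 is 231.
Interpolate: 225 + 0.3·(231 − 225) = 225 + 0.3·6 = 226.8.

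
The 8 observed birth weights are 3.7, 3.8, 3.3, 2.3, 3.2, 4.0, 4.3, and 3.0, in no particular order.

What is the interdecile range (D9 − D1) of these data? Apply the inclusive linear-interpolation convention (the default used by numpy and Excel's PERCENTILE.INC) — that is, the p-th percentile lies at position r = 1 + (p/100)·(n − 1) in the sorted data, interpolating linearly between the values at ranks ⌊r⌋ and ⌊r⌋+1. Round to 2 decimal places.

1.30

Sorted: 2.3, 3.0, 3.2, 3.3, 3.7, 3.8, 4.0, 4.3.
n = 8.
P10: r = 1.7; ranks 1–2 are 2.3, 3.0; interpolating gives 2.79.
P90: r = 7.3; ranks 7–8 are 4.0, 4.3; interpolating gives 4.09.
Difference: 4.09 − 2.79 = 1.3.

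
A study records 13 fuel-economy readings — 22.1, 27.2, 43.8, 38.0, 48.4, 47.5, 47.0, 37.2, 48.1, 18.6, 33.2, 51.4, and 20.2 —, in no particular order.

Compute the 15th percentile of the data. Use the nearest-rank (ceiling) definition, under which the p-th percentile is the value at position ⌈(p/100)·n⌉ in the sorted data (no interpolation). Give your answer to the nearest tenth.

Sorted: 18.6, 20.2, 22.1, 27.2, 33.2, 37.2, 38.0, 43.8, 47.0, 47.5, 48.1, 48.4, 51.4.
n = 13.
Position = ⌈15/100 · 13⌉ = ⌈1.95⌉ = 2.
The value at rank 2 is 20.2.

20.2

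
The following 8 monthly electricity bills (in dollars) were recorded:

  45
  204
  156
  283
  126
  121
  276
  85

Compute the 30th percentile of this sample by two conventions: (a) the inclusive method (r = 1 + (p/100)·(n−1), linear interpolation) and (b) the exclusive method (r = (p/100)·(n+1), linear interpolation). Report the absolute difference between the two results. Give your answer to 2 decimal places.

Sorted: 45, 85, 121, 126, 156, 204, 276, 283.
n = 8.
(a) r = 3.1; between ranks 3 (121) and 4 (126): 121.5.
(b) r = 2.7; between ranks 2 (85) and 3 (121): 110.2.
|121.5 − 110.2| = 11.3.

11.30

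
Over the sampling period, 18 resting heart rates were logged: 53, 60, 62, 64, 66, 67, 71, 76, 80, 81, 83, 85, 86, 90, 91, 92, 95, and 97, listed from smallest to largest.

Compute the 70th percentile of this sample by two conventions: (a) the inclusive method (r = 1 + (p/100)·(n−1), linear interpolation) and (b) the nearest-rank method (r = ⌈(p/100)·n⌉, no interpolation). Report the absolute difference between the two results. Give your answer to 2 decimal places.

n = 18.
(a) r = 12.9; between ranks 12 (85) and 13 (86): 85.9.
(b) the nearest-rank method: rank 13 → 86.
|85.9 − 86| = 0.1.

0.10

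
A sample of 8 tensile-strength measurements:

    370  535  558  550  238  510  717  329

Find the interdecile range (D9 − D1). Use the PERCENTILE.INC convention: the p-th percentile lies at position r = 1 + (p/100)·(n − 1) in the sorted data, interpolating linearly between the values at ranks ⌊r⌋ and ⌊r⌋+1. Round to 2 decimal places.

304.00

Sorted: 238, 329, 370, 510, 535, 550, 558, 717.
n = 8.
P10: r = 1.7; ranks 1–2 are 238, 329; interpolating gives 301.7.
P90: r = 7.3; ranks 7–8 are 558, 717; interpolating gives 605.7.
Difference: 605.7 − 301.7 = 304.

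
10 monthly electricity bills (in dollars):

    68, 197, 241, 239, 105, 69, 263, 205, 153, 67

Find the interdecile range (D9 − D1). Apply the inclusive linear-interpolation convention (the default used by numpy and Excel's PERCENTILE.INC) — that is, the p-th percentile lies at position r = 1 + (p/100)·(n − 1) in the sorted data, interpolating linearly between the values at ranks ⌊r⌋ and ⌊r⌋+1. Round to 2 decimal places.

Sorted: 67, 68, 69, 105, 153, 197, 205, 239, 241, 263.
n = 10.
P10: r = 1.9; ranks 1–2 are 67, 68; interpolating gives 67.9.
P90: r = 9.1; ranks 9–10 are 241, 263; interpolating gives 243.2.
Difference: 243.2 − 67.9 = 175.3.

175.30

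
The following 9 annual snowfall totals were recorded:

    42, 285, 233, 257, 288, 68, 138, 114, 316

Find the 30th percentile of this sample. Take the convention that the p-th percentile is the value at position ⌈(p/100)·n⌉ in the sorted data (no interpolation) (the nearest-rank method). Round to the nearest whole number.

Sorted: 42, 68, 114, 138, 233, 257, 285, 288, 316.
n = 9.
Position = ⌈30/100 · 9⌉ = ⌈2.7⌉ = 3.
The value at rank 3 is 114.

114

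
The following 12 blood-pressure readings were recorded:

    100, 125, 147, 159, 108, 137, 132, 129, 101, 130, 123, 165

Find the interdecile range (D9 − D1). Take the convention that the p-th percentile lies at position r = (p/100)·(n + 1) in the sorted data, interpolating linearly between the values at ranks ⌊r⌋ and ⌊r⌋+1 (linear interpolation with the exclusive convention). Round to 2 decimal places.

62.90

Sorted: 100, 101, 108, 123, 125, 129, 130, 132, 137, 147, 159, 165.
n = 12.
P10: r = 1.3; ranks 1–2 are 100, 101; interpolating gives 100.3.
P90: r = 11.7; ranks 11–12 are 159, 165; interpolating gives 163.2.
Difference: 163.2 − 100.3 = 62.9.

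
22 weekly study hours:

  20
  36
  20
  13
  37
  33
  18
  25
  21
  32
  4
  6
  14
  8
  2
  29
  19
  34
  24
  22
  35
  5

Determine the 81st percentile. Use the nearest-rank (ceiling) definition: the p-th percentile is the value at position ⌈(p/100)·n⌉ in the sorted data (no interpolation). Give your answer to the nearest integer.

33

Sorted: 2, 4, 5, 6, 8, 13, 14, 18, 19, 20, 20, 21, 22, 24, 25, 29, 32, 33, 34, 35, 36, 37.
n = 22.
Position = ⌈81/100 · 22⌉ = ⌈17.82⌉ = 18.
The value at rank 18 is 33.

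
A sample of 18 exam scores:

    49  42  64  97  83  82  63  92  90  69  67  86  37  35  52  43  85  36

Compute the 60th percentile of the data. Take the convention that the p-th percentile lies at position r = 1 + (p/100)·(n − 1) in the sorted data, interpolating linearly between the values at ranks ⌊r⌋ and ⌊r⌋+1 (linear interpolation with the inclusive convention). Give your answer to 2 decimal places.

Sorted: 35, 36, 37, 42, 43, 49, 52, 63, 64, 67, 69, 82, 83, 85, 86, 90, 92, 97.
n = 18.
r = 1 + (60/100)·(18 − 1) = 1 + 10.2 = 11.2.
Rank 11 is 69 and rank 12 is 82.
Interpolate: 69 + 0.2·(82 − 69) = 69 + 0.2·13 = 71.6.

71.60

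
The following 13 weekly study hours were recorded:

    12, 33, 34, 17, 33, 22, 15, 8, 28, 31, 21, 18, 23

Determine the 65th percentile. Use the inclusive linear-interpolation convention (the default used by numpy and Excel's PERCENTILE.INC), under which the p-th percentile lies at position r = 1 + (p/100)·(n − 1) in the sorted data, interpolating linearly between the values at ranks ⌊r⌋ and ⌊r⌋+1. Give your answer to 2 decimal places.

27.00

Sorted: 8, 12, 15, 17, 18, 21, 22, 23, 28, 31, 33, 33, 34.
n = 13.
r = 1 + (65/100)·(13 − 1) = 1 + 7.8 = 8.8.
Rank 8 is 23 and rank 9 is 28.
Interpolate: 23 + 0.8·(28 − 23) = 23 + 0.8·5 = 27.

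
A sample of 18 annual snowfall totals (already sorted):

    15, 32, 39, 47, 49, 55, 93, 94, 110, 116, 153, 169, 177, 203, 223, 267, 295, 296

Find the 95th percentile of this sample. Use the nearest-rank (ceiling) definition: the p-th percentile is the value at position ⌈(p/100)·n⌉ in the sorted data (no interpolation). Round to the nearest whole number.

296

n = 18.
Position = ⌈95/100 · 18⌉ = ⌈17.1⌉ = 18.
The value at rank 18 is 296.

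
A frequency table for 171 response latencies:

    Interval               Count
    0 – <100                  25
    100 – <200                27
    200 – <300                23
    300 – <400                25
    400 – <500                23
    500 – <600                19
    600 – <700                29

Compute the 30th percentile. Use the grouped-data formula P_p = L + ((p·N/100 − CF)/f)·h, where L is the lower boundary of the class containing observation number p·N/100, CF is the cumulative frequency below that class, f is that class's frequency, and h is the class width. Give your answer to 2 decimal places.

197.41

N = 171; target position k = 30/100 · 171 = 51.3.
Cumulative frequencies: 25, 52, 75, 100, 123, 142, 171.
Observation 51.3 falls in the class 100 – <200.
L = 100, CF = 25, f = 27, h = 100.
P30 = 100 + ((51.3 − 25)/27)·100 = 100 + 97.4074 = 197.407.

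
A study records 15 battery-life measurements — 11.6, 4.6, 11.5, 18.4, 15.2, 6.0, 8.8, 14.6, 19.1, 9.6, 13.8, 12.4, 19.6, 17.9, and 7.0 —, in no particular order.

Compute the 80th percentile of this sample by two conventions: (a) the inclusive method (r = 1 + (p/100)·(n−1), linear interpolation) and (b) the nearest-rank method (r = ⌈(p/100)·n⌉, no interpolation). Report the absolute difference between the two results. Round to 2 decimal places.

0.10

Sorted: 4.6, 6.0, 7.0, 8.8, 9.6, 11.5, 11.6, 12.4, 13.8, 14.6, 15.2, 17.9, 18.4, 19.1, 19.6.
n = 15.
(a) r = 12.2; between ranks 12 (17.9) and 13 (18.4): 18.
(b) the nearest-rank method: rank 12 → 17.9.
|18 − 17.9| = 0.1.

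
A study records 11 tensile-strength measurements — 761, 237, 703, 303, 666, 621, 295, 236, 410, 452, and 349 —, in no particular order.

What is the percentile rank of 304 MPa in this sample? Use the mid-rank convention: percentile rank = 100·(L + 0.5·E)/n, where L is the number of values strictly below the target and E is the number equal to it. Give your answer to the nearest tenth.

36.4

Sorted: 236, 237, 295, 303, 349, 410, 452, 621, 666, 703, 761.
Count below 304: L = 4; count equal: E = 0; n = 11.
Percentile rank = 100·(4 + 0.5·0)/11 = 100·4/11 = 36.36.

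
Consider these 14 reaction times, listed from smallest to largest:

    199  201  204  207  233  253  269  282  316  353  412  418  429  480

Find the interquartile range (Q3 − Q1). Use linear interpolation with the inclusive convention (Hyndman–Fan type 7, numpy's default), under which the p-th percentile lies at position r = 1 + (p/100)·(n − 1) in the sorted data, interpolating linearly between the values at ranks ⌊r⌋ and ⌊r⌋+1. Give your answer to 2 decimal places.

183.75

n = 14.
P25: r = 4.25; ranks 4–5 are 207, 233; interpolating gives 213.5.
P75: r = 10.75; ranks 10–11 are 353, 412; interpolating gives 397.25.
Difference: 397.25 − 213.5 = 183.75.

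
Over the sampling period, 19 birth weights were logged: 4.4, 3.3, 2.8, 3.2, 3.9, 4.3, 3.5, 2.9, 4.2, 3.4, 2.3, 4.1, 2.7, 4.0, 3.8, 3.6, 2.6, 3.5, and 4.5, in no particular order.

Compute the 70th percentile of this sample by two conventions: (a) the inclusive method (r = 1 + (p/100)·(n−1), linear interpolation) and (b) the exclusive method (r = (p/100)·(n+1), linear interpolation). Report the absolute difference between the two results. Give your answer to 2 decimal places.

0.04

Sorted: 2.3, 2.6, 2.7, 2.8, 2.9, 3.2, 3.3, 3.4, 3.5, 3.5, 3.6, 3.8, 3.9, 4.0, 4.1, 4.2, 4.3, 4.4, 4.5.
n = 19.
(a) r = 13.6; between ranks 13 (3.9) and 14 (4.0): 3.96.
(b) r = 14 → value at rank 14 = 4.
|3.96 − 4| = 0.04.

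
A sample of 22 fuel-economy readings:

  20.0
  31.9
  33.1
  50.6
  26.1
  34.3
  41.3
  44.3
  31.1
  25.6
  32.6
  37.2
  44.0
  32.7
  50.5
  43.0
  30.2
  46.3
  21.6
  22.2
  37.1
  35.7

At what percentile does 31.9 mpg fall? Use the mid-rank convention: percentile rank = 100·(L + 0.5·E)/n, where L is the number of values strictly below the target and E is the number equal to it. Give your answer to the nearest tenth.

Sorted: 20.0, 21.6, 22.2, 25.6, 26.1, 30.2, 31.1, 31.9, 32.6, 32.7, 33.1, 34.3, 35.7, 37.1, 37.2, 41.3, 43.0, 44.0, 44.3, 46.3, 50.5, 50.6.
Count below 31.9: L = 7; count equal: E = 1; n = 22.
Percentile rank = 100·(7 + 0.5·1)/22 = 100·7.5/22 = 34.09.

34.1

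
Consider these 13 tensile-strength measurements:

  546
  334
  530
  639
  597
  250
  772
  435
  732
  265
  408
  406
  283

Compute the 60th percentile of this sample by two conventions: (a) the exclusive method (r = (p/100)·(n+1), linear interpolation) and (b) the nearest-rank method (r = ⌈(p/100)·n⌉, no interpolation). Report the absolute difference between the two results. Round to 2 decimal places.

Sorted: 250, 265, 283, 334, 406, 408, 435, 530, 546, 597, 639, 732, 772.
n = 13.
(a) r = 8.4; between ranks 8 (530) and 9 (546): 536.4.
(b) the nearest-rank method: rank 8 → 530.
|536.4 − 530| = 6.4.

6.40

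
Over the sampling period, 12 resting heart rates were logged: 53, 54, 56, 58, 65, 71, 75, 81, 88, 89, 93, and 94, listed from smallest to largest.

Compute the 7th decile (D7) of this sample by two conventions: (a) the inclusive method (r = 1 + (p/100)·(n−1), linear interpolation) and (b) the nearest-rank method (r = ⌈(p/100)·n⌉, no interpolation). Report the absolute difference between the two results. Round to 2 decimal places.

n = 12.
(a) r = 8.7; between ranks 8 (81) and 9 (88): 85.9.
(b) the nearest-rank method: rank 9 → 88.
|85.9 − 88| = 2.1.

2.10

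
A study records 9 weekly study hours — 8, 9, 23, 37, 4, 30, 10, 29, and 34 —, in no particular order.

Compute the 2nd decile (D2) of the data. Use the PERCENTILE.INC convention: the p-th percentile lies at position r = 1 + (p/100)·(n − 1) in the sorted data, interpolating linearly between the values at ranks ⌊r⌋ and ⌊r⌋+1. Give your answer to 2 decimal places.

Sorted: 4, 8, 9, 10, 23, 29, 30, 34, 37.
n = 9.
r = 1 + (20/100)·(9 − 1) = 1 + 1.6 = 2.6.
Rank 2 is 8 and rank 3 is 9.
Interpolate: 8 + 0.6·(9 − 8) = 8 + 0.6·1 = 8.6.

8.60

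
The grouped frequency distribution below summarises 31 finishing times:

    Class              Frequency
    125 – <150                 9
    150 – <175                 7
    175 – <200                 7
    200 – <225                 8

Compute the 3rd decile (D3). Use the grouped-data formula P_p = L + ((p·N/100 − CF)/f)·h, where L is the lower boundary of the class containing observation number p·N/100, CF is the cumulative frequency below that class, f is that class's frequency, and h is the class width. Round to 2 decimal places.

N = 31; target position k = 30/100 · 31 = 9.3.
Cumulative frequencies: 9, 16, 23, 31.
Observation 9.3 falls in the class 150 – <175.
L = 150, CF = 9, f = 7, h = 25.
P30 = 150 + ((9.3 − 9)/7)·25 = 150 + 1.07143 = 151.071.

151.07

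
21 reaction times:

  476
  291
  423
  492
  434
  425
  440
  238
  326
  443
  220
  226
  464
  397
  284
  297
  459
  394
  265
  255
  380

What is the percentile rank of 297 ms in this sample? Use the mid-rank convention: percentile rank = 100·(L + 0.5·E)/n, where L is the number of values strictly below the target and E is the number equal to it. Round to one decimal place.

Sorted: 220, 226, 238, 255, 265, 284, 291, 297, 326, 380, 394, 397, 423, 425, 434, 440, 443, 459, 464, 476, 492.
Count below 297: L = 7; count equal: E = 1; n = 21.
Percentile rank = 100·(7 + 0.5·1)/21 = 100·7.5/21 = 35.71.

35.7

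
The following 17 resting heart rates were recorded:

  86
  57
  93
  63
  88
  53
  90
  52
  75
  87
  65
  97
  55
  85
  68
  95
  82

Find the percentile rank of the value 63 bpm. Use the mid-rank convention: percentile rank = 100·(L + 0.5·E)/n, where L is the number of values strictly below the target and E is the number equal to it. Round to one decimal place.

Sorted: 52, 53, 55, 57, 63, 65, 68, 75, 82, 85, 86, 87, 88, 90, 93, 95, 97.
Count below 63: L = 4; count equal: E = 1; n = 17.
Percentile rank = 100·(4 + 0.5·1)/17 = 100·4.5/17 = 26.47.

26.5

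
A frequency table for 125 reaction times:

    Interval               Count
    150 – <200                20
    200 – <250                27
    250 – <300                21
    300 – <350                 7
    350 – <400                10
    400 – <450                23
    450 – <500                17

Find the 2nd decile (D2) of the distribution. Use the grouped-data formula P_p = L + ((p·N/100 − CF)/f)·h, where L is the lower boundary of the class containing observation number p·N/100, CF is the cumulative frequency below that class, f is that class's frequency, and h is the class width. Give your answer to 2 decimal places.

N = 125; target position k = 20/100 · 125 = 25.
Cumulative frequencies: 20, 47, 68, 75, 85, 108, 125.
Observation 25 falls in the class 200 – <250.
L = 200, CF = 20, f = 27, h = 50.
P20 = 200 + ((25 − 20)/27)·50 = 200 + 9.25926 = 209.259.

209.26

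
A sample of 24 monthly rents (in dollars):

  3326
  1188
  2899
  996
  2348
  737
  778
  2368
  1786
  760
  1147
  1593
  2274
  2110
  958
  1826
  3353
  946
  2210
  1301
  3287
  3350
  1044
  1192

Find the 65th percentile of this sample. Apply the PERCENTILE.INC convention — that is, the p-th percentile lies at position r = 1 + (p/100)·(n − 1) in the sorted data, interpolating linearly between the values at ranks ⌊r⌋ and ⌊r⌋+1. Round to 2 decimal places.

2205.00

Sorted: 737, 760, 778, 946, 958, 996, 1044, 1147, 1188, 1192, 1301, 1593, 1786, 1826, 2110, 2210, 2274, 2348, 2368, 2899, 3287, 3326, 3350, 3353.
n = 24.
r = 1 + (65/100)·(24 − 1) = 1 + 14.95 = 15.95.
Rank 15 is 2110 and rank 16 is 2210.
Interpolate: 2110 + 0.95·(2210 − 2110) = 2110 + 0.95·100 = 2205.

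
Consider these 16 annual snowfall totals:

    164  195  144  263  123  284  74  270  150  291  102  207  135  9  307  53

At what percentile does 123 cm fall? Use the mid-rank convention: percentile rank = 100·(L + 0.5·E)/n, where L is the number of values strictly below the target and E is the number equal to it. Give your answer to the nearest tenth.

Sorted: 9, 53, 74, 102, 123, 135, 144, 150, 164, 195, 207, 263, 270, 284, 291, 307.
Count below 123: L = 4; count equal: E = 1; n = 16.
Percentile rank = 100·(4 + 0.5·1)/16 = 100·4.5/16 = 28.12.

28.1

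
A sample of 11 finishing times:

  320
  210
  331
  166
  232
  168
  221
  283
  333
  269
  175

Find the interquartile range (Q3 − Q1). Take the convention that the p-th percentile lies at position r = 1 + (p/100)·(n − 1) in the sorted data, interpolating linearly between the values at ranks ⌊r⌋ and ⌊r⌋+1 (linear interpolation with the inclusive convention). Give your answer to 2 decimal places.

109.00

Sorted: 166, 168, 175, 210, 221, 232, 269, 283, 320, 331, 333.
n = 11.
P25: r = 3.5; ranks 3–4 are 175, 210; interpolating gives 192.5.
P75: r = 8.5; ranks 8–9 are 283, 320; interpolating gives 301.5.
Difference: 301.5 − 192.5 = 109.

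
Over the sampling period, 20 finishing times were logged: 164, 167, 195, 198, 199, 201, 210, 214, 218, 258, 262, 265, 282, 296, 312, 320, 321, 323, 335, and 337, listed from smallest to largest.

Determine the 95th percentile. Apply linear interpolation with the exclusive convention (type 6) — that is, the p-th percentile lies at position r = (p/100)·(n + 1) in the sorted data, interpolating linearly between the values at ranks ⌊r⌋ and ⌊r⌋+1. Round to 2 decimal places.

336.90

n = 20.
r = (95/100)·(20 + 1) = 19.95.
Rank 19 is 335 and rank 20 is 337.
Interpolate: 335 + 0.95·(337 − 335) = 335 + 0.95·2 = 336.9.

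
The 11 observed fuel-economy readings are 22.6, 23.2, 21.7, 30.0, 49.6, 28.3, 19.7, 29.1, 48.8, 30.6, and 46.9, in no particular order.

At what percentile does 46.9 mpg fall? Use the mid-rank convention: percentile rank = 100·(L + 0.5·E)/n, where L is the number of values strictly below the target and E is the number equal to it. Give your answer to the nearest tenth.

77.3

Sorted: 19.7, 21.7, 22.6, 23.2, 28.3, 29.1, 30.0, 30.6, 46.9, 48.8, 49.6.
Count below 46.9: L = 8; count equal: E = 1; n = 11.
Percentile rank = 100·(8 + 0.5·1)/11 = 100·8.5/11 = 77.27.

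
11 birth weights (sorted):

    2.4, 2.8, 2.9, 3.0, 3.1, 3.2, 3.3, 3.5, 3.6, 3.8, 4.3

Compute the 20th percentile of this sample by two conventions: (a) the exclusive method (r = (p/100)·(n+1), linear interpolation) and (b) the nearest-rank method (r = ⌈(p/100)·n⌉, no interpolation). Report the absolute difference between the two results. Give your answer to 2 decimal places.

0.06

n = 11.
(a) r = 2.4; between ranks 2 (2.8) and 3 (2.9): 2.84.
(b) the nearest-rank method: rank 3 → 2.9.
|2.84 − 2.9| = 0.06.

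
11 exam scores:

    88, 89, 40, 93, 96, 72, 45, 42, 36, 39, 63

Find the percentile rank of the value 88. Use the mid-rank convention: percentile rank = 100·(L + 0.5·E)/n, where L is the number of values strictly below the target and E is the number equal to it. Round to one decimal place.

Sorted: 36, 39, 40, 42, 45, 63, 72, 88, 89, 93, 96.
Count below 88: L = 7; count equal: E = 1; n = 11.
Percentile rank = 100·(7 + 0.5·1)/11 = 100·7.5/11 = 68.18.

68.2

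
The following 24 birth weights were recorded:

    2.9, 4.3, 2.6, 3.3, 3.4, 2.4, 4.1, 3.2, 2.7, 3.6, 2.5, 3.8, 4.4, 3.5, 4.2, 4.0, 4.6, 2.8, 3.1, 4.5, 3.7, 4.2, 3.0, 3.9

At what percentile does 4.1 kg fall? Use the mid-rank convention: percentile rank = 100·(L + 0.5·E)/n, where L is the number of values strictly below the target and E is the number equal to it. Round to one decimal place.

72.9

Sorted: 2.4, 2.5, 2.6, 2.7, 2.8, 2.9, 3.0, 3.1, 3.2, 3.3, 3.4, 3.5, 3.6, 3.7, 3.8, 3.9, 4.0, 4.1, 4.2, 4.2, 4.3, 4.4, 4.5, 4.6.
Count below 4.1: L = 17; count equal: E = 1; n = 24.
Percentile rank = 100·(17 + 0.5·1)/24 = 100·17.5/24 = 72.92.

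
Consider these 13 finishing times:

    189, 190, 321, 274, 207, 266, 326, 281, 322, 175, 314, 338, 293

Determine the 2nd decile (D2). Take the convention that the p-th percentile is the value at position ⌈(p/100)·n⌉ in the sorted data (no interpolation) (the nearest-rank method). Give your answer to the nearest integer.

Sorted: 175, 189, 190, 207, 266, 274, 281, 293, 314, 321, 322, 326, 338.
n = 13.
Position = ⌈20/100 · 13⌉ = ⌈2.6⌉ = 3.
The value at rank 3 is 190.

190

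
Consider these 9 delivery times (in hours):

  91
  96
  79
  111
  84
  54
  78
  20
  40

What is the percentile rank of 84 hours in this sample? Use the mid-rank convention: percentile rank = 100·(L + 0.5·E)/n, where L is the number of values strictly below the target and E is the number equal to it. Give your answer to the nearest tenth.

Sorted: 20, 40, 54, 78, 79, 84, 91, 96, 111.
Count below 84: L = 5; count equal: E = 1; n = 9.
Percentile rank = 100·(5 + 0.5·1)/9 = 100·5.5/9 = 61.11.

61.1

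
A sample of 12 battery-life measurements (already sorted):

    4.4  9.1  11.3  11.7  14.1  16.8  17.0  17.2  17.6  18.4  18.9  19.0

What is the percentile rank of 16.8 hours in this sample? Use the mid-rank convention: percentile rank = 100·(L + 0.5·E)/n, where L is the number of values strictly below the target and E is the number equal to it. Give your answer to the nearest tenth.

Count below 16.8: L = 5; count equal: E = 1; n = 12.
Percentile rank = 100·(5 + 0.5·1)/12 = 100·5.5/12 = 45.83.

45.8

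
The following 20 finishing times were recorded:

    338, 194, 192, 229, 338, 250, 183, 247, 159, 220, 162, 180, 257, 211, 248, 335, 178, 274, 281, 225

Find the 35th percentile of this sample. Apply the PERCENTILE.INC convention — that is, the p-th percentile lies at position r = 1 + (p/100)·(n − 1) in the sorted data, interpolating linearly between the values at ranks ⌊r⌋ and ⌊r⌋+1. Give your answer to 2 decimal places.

205.05

Sorted: 159, 162, 178, 180, 183, 192, 194, 211, 220, 225, 229, 247, 248, 250, 257, 274, 281, 335, 338, 338.
n = 20.
r = 1 + (35/100)·(20 − 1) = 1 + 6.65 = 7.65.
Rank 7 is 194 and rank 8 is 211.
Interpolate: 194 + 0.65·(211 − 194) = 194 + 0.65·17 = 205.05.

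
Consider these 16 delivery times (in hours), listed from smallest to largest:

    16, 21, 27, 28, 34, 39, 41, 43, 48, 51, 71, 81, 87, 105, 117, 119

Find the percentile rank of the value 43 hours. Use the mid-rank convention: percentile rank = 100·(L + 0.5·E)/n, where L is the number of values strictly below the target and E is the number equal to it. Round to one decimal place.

46.9

Count below 43: L = 7; count equal: E = 1; n = 16.
Percentile rank = 100·(7 + 0.5·1)/16 = 100·7.5/16 = 46.88.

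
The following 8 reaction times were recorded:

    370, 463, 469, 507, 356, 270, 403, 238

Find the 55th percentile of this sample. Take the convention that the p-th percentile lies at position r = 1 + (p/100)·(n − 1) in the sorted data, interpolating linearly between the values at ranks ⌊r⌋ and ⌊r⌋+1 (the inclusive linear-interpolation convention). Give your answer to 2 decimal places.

Sorted: 238, 270, 356, 370, 403, 463, 469, 507.
n = 8.
r = 1 + (55/100)·(8 − 1) = 1 + 3.85 = 4.85.
Rank 4 is 370 and rank 5 is 403.
Interpolate: 370 + 0.85·(403 − 370) = 370 + 0.85·33 = 398.05.

398.05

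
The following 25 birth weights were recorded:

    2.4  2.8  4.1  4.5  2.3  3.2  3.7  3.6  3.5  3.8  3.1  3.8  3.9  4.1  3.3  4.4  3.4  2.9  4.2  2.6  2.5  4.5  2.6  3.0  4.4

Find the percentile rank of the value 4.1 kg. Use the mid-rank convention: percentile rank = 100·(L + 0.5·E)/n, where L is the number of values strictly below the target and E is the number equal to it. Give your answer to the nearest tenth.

Sorted: 2.3, 2.4, 2.5, 2.6, 2.6, 2.8, 2.9, 3.0, 3.1, 3.2, 3.3, 3.4, 3.5, 3.6, 3.7, 3.8, 3.8, 3.9, 4.1, 4.1, 4.2, 4.4, 4.4, 4.5, 4.5.
Count below 4.1: L = 18; count equal: E = 2; n = 25.
Percentile rank = 100·(18 + 0.5·2)/25 = 100·19/25 = 76.

76.0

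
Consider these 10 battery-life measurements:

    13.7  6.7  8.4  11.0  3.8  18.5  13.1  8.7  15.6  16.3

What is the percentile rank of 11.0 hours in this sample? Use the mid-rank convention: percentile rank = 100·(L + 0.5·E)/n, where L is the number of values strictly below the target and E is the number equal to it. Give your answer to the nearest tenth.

Sorted: 3.8, 6.7, 8.4, 8.7, 11.0, 13.1, 13.7, 15.6, 16.3, 18.5.
Count below 11.0: L = 4; count equal: E = 1; n = 10.
Percentile rank = 100·(4 + 0.5·1)/10 = 100·4.5/10 = 45.

45.0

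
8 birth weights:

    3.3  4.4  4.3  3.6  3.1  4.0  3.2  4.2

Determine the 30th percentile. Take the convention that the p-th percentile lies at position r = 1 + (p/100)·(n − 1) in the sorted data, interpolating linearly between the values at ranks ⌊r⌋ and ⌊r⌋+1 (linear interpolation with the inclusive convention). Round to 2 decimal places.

3.33

Sorted: 3.1, 3.2, 3.3, 3.6, 4.0, 4.2, 4.3, 4.4.
n = 8.
r = 1 + (30/100)·(8 − 1) = 1 + 2.1 = 3.1.
Rank 3 is 3.3 and rank 4 is 3.6.
Interpolate: 3.3 + 0.1·(3.6 − 3.3) = 3.3 + 0.1·0.3 = 3.33.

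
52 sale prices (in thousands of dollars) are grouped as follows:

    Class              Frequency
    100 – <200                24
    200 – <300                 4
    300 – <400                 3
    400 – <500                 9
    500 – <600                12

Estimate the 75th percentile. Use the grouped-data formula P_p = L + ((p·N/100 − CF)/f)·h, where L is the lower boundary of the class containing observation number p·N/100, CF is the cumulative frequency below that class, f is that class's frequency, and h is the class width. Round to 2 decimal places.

488.89

N = 52; target position k = 75/100 · 52 = 39.
Cumulative frequencies: 24, 28, 31, 40, 52.
Observation 39 falls in the class 400 – <500.
L = 400, CF = 31, f = 9, h = 100.
P75 = 400 + ((39 − 31)/9)·100 = 400 + 88.8889 = 488.889.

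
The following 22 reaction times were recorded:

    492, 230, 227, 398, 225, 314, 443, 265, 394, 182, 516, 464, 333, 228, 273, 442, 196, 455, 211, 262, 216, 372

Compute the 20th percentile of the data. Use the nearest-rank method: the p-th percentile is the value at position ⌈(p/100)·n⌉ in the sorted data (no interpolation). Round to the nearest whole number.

Sorted: 182, 196, 211, 216, 225, 227, 228, 230, 262, 265, 273, 314, 333, 372, 394, 398, 442, 443, 455, 464, 492, 516.
n = 22.
Position = ⌈20/100 · 22⌉ = ⌈4.4⌉ = 5.
The value at rank 5 is 225.

225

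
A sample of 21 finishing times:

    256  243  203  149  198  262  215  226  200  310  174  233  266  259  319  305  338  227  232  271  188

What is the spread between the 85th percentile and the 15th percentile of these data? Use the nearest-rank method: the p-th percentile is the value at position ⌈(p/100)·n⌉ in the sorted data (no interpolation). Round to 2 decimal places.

Sorted: 149, 174, 188, 198, 200, 203, 215, 226, 227, 232, 233, 243, 256, 259, 262, 266, 271, 305, 310, 319, 338.
n = 21.
P15: rank ⌈15/100·21⌉ = 4 → 198.
P85: rank ⌈85/100·21⌉ = 18 → 305.
Difference: 305 − 198 = 107.

107.00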